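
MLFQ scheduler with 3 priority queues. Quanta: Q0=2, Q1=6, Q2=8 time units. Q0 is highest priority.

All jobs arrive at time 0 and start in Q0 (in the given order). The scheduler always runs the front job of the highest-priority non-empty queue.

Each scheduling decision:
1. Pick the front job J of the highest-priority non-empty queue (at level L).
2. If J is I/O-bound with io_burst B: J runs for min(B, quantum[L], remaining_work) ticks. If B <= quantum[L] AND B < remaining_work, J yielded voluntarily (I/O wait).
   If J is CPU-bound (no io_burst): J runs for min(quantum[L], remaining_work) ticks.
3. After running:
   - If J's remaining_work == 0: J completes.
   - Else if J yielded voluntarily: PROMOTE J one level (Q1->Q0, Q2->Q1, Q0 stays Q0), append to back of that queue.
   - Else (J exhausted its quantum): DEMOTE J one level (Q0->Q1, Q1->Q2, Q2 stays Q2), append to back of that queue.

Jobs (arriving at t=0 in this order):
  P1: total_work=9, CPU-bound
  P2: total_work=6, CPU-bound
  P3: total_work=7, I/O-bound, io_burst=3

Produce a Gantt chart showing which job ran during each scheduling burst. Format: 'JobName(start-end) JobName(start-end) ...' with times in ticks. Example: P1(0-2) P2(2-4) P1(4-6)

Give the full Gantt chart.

t=0-2: P1@Q0 runs 2, rem=7, quantum used, demote→Q1. Q0=[P2,P3] Q1=[P1] Q2=[]
t=2-4: P2@Q0 runs 2, rem=4, quantum used, demote→Q1. Q0=[P3] Q1=[P1,P2] Q2=[]
t=4-6: P3@Q0 runs 2, rem=5, quantum used, demote→Q1. Q0=[] Q1=[P1,P2,P3] Q2=[]
t=6-12: P1@Q1 runs 6, rem=1, quantum used, demote→Q2. Q0=[] Q1=[P2,P3] Q2=[P1]
t=12-16: P2@Q1 runs 4, rem=0, completes. Q0=[] Q1=[P3] Q2=[P1]
t=16-19: P3@Q1 runs 3, rem=2, I/O yield, promote→Q0. Q0=[P3] Q1=[] Q2=[P1]
t=19-21: P3@Q0 runs 2, rem=0, completes. Q0=[] Q1=[] Q2=[P1]
t=21-22: P1@Q2 runs 1, rem=0, completes. Q0=[] Q1=[] Q2=[]

Answer: P1(0-2) P2(2-4) P3(4-6) P1(6-12) P2(12-16) P3(16-19) P3(19-21) P1(21-22)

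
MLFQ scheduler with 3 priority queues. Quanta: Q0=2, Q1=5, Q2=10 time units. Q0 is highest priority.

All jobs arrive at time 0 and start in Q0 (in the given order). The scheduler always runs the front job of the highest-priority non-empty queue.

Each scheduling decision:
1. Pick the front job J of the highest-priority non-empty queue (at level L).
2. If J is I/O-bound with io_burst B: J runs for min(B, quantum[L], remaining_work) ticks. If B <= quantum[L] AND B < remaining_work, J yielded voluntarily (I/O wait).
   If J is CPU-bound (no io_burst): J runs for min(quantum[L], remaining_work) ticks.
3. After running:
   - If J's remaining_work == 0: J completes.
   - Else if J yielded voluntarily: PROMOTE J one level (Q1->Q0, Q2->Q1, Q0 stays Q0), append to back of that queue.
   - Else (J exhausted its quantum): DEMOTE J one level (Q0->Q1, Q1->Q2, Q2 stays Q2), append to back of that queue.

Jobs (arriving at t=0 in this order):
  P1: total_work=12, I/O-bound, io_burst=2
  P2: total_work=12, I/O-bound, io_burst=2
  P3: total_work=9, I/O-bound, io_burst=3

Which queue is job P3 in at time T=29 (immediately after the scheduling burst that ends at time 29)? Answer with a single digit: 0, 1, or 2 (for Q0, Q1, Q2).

t=0-2: P1@Q0 runs 2, rem=10, I/O yield, promote→Q0. Q0=[P2,P3,P1] Q1=[] Q2=[]
t=2-4: P2@Q0 runs 2, rem=10, I/O yield, promote→Q0. Q0=[P3,P1,P2] Q1=[] Q2=[]
t=4-6: P3@Q0 runs 2, rem=7, quantum used, demote→Q1. Q0=[P1,P2] Q1=[P3] Q2=[]
t=6-8: P1@Q0 runs 2, rem=8, I/O yield, promote→Q0. Q0=[P2,P1] Q1=[P3] Q2=[]
t=8-10: P2@Q0 runs 2, rem=8, I/O yield, promote→Q0. Q0=[P1,P2] Q1=[P3] Q2=[]
t=10-12: P1@Q0 runs 2, rem=6, I/O yield, promote→Q0. Q0=[P2,P1] Q1=[P3] Q2=[]
t=12-14: P2@Q0 runs 2, rem=6, I/O yield, promote→Q0. Q0=[P1,P2] Q1=[P3] Q2=[]
t=14-16: P1@Q0 runs 2, rem=4, I/O yield, promote→Q0. Q0=[P2,P1] Q1=[P3] Q2=[]
t=16-18: P2@Q0 runs 2, rem=4, I/O yield, promote→Q0. Q0=[P1,P2] Q1=[P3] Q2=[]
t=18-20: P1@Q0 runs 2, rem=2, I/O yield, promote→Q0. Q0=[P2,P1] Q1=[P3] Q2=[]
t=20-22: P2@Q0 runs 2, rem=2, I/O yield, promote→Q0. Q0=[P1,P2] Q1=[P3] Q2=[]
t=22-24: P1@Q0 runs 2, rem=0, completes. Q0=[P2] Q1=[P3] Q2=[]
t=24-26: P2@Q0 runs 2, rem=0, completes. Q0=[] Q1=[P3] Q2=[]
t=26-29: P3@Q1 runs 3, rem=4, I/O yield, promote→Q0. Q0=[P3] Q1=[] Q2=[]
t=29-31: P3@Q0 runs 2, rem=2, quantum used, demote→Q1. Q0=[] Q1=[P3] Q2=[]
t=31-33: P3@Q1 runs 2, rem=0, completes. Q0=[] Q1=[] Q2=[]

Answer: 0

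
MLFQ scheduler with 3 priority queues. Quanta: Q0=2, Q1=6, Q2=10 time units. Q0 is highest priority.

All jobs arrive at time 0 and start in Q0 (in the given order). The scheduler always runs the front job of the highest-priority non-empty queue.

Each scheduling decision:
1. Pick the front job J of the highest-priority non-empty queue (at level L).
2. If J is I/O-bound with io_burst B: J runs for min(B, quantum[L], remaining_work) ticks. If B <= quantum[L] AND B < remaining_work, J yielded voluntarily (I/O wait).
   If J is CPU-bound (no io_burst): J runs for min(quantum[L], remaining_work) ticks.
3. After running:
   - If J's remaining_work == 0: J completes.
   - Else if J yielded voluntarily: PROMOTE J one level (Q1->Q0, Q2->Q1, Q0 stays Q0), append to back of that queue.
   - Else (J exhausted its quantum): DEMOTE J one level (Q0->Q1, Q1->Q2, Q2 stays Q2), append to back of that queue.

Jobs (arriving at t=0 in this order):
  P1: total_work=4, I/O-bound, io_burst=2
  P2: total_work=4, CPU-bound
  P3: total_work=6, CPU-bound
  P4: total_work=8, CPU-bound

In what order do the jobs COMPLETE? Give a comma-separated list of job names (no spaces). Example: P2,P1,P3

t=0-2: P1@Q0 runs 2, rem=2, I/O yield, promote→Q0. Q0=[P2,P3,P4,P1] Q1=[] Q2=[]
t=2-4: P2@Q0 runs 2, rem=2, quantum used, demote→Q1. Q0=[P3,P4,P1] Q1=[P2] Q2=[]
t=4-6: P3@Q0 runs 2, rem=4, quantum used, demote→Q1. Q0=[P4,P1] Q1=[P2,P3] Q2=[]
t=6-8: P4@Q0 runs 2, rem=6, quantum used, demote→Q1. Q0=[P1] Q1=[P2,P3,P4] Q2=[]
t=8-10: P1@Q0 runs 2, rem=0, completes. Q0=[] Q1=[P2,P3,P4] Q2=[]
t=10-12: P2@Q1 runs 2, rem=0, completes. Q0=[] Q1=[P3,P4] Q2=[]
t=12-16: P3@Q1 runs 4, rem=0, completes. Q0=[] Q1=[P4] Q2=[]
t=16-22: P4@Q1 runs 6, rem=0, completes. Q0=[] Q1=[] Q2=[]

Answer: P1,P2,P3,P4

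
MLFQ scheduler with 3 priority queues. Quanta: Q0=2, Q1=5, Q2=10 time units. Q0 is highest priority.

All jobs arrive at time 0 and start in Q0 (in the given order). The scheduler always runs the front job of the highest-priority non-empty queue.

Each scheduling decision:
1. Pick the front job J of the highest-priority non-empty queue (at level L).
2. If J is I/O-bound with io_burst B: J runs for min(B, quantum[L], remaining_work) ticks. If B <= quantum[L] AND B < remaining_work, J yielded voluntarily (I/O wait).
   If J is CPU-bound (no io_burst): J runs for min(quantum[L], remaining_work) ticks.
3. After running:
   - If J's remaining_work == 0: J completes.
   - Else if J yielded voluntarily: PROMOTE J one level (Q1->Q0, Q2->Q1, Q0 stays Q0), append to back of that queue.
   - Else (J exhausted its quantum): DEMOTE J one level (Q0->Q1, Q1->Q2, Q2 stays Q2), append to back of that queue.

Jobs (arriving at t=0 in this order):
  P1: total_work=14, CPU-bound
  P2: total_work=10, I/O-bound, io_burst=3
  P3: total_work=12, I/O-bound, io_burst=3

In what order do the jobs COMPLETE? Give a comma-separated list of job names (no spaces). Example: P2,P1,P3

t=0-2: P1@Q0 runs 2, rem=12, quantum used, demote→Q1. Q0=[P2,P3] Q1=[P1] Q2=[]
t=2-4: P2@Q0 runs 2, rem=8, quantum used, demote→Q1. Q0=[P3] Q1=[P1,P2] Q2=[]
t=4-6: P3@Q0 runs 2, rem=10, quantum used, demote→Q1. Q0=[] Q1=[P1,P2,P3] Q2=[]
t=6-11: P1@Q1 runs 5, rem=7, quantum used, demote→Q2. Q0=[] Q1=[P2,P3] Q2=[P1]
t=11-14: P2@Q1 runs 3, rem=5, I/O yield, promote→Q0. Q0=[P2] Q1=[P3] Q2=[P1]
t=14-16: P2@Q0 runs 2, rem=3, quantum used, demote→Q1. Q0=[] Q1=[P3,P2] Q2=[P1]
t=16-19: P3@Q1 runs 3, rem=7, I/O yield, promote→Q0. Q0=[P3] Q1=[P2] Q2=[P1]
t=19-21: P3@Q0 runs 2, rem=5, quantum used, demote→Q1. Q0=[] Q1=[P2,P3] Q2=[P1]
t=21-24: P2@Q1 runs 3, rem=0, completes. Q0=[] Q1=[P3] Q2=[P1]
t=24-27: P3@Q1 runs 3, rem=2, I/O yield, promote→Q0. Q0=[P3] Q1=[] Q2=[P1]
t=27-29: P3@Q0 runs 2, rem=0, completes. Q0=[] Q1=[] Q2=[P1]
t=29-36: P1@Q2 runs 7, rem=0, completes. Q0=[] Q1=[] Q2=[]

Answer: P2,P3,P1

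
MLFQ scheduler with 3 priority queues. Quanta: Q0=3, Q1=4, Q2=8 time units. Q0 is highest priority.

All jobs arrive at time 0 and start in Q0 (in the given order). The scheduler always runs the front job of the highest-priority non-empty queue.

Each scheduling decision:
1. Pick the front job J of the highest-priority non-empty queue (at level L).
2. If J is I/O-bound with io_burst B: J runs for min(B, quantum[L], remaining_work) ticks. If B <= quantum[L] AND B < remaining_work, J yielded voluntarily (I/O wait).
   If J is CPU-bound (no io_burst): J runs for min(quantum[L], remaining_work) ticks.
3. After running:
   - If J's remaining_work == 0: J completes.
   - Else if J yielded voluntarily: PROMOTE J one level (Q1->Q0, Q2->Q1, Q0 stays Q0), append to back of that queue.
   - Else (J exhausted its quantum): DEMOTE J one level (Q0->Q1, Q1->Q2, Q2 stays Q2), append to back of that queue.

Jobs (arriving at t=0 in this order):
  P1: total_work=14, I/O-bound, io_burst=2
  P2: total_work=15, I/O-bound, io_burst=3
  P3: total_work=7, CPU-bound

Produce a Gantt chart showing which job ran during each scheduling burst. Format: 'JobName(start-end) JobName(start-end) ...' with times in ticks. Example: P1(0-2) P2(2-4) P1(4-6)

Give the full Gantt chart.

t=0-2: P1@Q0 runs 2, rem=12, I/O yield, promote→Q0. Q0=[P2,P3,P1] Q1=[] Q2=[]
t=2-5: P2@Q0 runs 3, rem=12, I/O yield, promote→Q0. Q0=[P3,P1,P2] Q1=[] Q2=[]
t=5-8: P3@Q0 runs 3, rem=4, quantum used, demote→Q1. Q0=[P1,P2] Q1=[P3] Q2=[]
t=8-10: P1@Q0 runs 2, rem=10, I/O yield, promote→Q0. Q0=[P2,P1] Q1=[P3] Q2=[]
t=10-13: P2@Q0 runs 3, rem=9, I/O yield, promote→Q0. Q0=[P1,P2] Q1=[P3] Q2=[]
t=13-15: P1@Q0 runs 2, rem=8, I/O yield, promote→Q0. Q0=[P2,P1] Q1=[P3] Q2=[]
t=15-18: P2@Q0 runs 3, rem=6, I/O yield, promote→Q0. Q0=[P1,P2] Q1=[P3] Q2=[]
t=18-20: P1@Q0 runs 2, rem=6, I/O yield, promote→Q0. Q0=[P2,P1] Q1=[P3] Q2=[]
t=20-23: P2@Q0 runs 3, rem=3, I/O yield, promote→Q0. Q0=[P1,P2] Q1=[P3] Q2=[]
t=23-25: P1@Q0 runs 2, rem=4, I/O yield, promote→Q0. Q0=[P2,P1] Q1=[P3] Q2=[]
t=25-28: P2@Q0 runs 3, rem=0, completes. Q0=[P1] Q1=[P3] Q2=[]
t=28-30: P1@Q0 runs 2, rem=2, I/O yield, promote→Q0. Q0=[P1] Q1=[P3] Q2=[]
t=30-32: P1@Q0 runs 2, rem=0, completes. Q0=[] Q1=[P3] Q2=[]
t=32-36: P3@Q1 runs 4, rem=0, completes. Q0=[] Q1=[] Q2=[]

Answer: P1(0-2) P2(2-5) P3(5-8) P1(8-10) P2(10-13) P1(13-15) P2(15-18) P1(18-20) P2(20-23) P1(23-25) P2(25-28) P1(28-30) P1(30-32) P3(32-36)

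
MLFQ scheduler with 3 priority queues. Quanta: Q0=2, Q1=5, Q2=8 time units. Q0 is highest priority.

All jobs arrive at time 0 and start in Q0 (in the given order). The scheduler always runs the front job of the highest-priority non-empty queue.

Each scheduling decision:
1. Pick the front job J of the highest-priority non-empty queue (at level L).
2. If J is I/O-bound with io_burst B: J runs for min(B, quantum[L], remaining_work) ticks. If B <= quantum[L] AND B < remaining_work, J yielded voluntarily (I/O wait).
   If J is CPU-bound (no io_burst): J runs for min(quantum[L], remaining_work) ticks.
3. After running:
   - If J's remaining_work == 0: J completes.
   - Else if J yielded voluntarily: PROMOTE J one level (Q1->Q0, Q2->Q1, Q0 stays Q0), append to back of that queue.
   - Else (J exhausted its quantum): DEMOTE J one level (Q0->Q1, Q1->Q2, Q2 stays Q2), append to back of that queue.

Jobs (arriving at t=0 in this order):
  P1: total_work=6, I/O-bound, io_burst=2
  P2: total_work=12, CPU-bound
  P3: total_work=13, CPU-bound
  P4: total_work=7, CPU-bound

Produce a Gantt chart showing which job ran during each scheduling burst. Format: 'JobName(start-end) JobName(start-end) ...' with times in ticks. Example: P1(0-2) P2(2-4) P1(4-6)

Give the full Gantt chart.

t=0-2: P1@Q0 runs 2, rem=4, I/O yield, promote→Q0. Q0=[P2,P3,P4,P1] Q1=[] Q2=[]
t=2-4: P2@Q0 runs 2, rem=10, quantum used, demote→Q1. Q0=[P3,P4,P1] Q1=[P2] Q2=[]
t=4-6: P3@Q0 runs 2, rem=11, quantum used, demote→Q1. Q0=[P4,P1] Q1=[P2,P3] Q2=[]
t=6-8: P4@Q0 runs 2, rem=5, quantum used, demote→Q1. Q0=[P1] Q1=[P2,P3,P4] Q2=[]
t=8-10: P1@Q0 runs 2, rem=2, I/O yield, promote→Q0. Q0=[P1] Q1=[P2,P3,P4] Q2=[]
t=10-12: P1@Q0 runs 2, rem=0, completes. Q0=[] Q1=[P2,P3,P4] Q2=[]
t=12-17: P2@Q1 runs 5, rem=5, quantum used, demote→Q2. Q0=[] Q1=[P3,P4] Q2=[P2]
t=17-22: P3@Q1 runs 5, rem=6, quantum used, demote→Q2. Q0=[] Q1=[P4] Q2=[P2,P3]
t=22-27: P4@Q1 runs 5, rem=0, completes. Q0=[] Q1=[] Q2=[P2,P3]
t=27-32: P2@Q2 runs 5, rem=0, completes. Q0=[] Q1=[] Q2=[P3]
t=32-38: P3@Q2 runs 6, rem=0, completes. Q0=[] Q1=[] Q2=[]

Answer: P1(0-2) P2(2-4) P3(4-6) P4(6-8) P1(8-10) P1(10-12) P2(12-17) P3(17-22) P4(22-27) P2(27-32) P3(32-38)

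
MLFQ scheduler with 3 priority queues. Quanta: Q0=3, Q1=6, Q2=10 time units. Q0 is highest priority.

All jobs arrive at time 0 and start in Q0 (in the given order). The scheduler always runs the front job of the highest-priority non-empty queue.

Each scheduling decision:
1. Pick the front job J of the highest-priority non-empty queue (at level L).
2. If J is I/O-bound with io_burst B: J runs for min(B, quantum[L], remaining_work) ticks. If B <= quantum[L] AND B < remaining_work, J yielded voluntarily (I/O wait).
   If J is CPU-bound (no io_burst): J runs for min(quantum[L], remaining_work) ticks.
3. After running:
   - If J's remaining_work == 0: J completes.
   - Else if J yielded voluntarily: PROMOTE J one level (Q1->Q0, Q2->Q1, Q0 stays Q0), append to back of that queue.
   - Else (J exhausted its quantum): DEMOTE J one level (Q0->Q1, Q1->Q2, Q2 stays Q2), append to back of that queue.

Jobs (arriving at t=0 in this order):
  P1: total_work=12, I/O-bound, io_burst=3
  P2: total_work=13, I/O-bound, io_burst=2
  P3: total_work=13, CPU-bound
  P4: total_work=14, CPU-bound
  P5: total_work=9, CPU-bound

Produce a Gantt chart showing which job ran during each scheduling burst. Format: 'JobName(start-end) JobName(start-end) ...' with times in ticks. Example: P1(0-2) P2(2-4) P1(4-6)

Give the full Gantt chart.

t=0-3: P1@Q0 runs 3, rem=9, I/O yield, promote→Q0. Q0=[P2,P3,P4,P5,P1] Q1=[] Q2=[]
t=3-5: P2@Q0 runs 2, rem=11, I/O yield, promote→Q0. Q0=[P3,P4,P5,P1,P2] Q1=[] Q2=[]
t=5-8: P3@Q0 runs 3, rem=10, quantum used, demote→Q1. Q0=[P4,P5,P1,P2] Q1=[P3] Q2=[]
t=8-11: P4@Q0 runs 3, rem=11, quantum used, demote→Q1. Q0=[P5,P1,P2] Q1=[P3,P4] Q2=[]
t=11-14: P5@Q0 runs 3, rem=6, quantum used, demote→Q1. Q0=[P1,P2] Q1=[P3,P4,P5] Q2=[]
t=14-17: P1@Q0 runs 3, rem=6, I/O yield, promote→Q0. Q0=[P2,P1] Q1=[P3,P4,P5] Q2=[]
t=17-19: P2@Q0 runs 2, rem=9, I/O yield, promote→Q0. Q0=[P1,P2] Q1=[P3,P4,P5] Q2=[]
t=19-22: P1@Q0 runs 3, rem=3, I/O yield, promote→Q0. Q0=[P2,P1] Q1=[P3,P4,P5] Q2=[]
t=22-24: P2@Q0 runs 2, rem=7, I/O yield, promote→Q0. Q0=[P1,P2] Q1=[P3,P4,P5] Q2=[]
t=24-27: P1@Q0 runs 3, rem=0, completes. Q0=[P2] Q1=[P3,P4,P5] Q2=[]
t=27-29: P2@Q0 runs 2, rem=5, I/O yield, promote→Q0. Q0=[P2] Q1=[P3,P4,P5] Q2=[]
t=29-31: P2@Q0 runs 2, rem=3, I/O yield, promote→Q0. Q0=[P2] Q1=[P3,P4,P5] Q2=[]
t=31-33: P2@Q0 runs 2, rem=1, I/O yield, promote→Q0. Q0=[P2] Q1=[P3,P4,P5] Q2=[]
t=33-34: P2@Q0 runs 1, rem=0, completes. Q0=[] Q1=[P3,P4,P5] Q2=[]
t=34-40: P3@Q1 runs 6, rem=4, quantum used, demote→Q2. Q0=[] Q1=[P4,P5] Q2=[P3]
t=40-46: P4@Q1 runs 6, rem=5, quantum used, demote→Q2. Q0=[] Q1=[P5] Q2=[P3,P4]
t=46-52: P5@Q1 runs 6, rem=0, completes. Q0=[] Q1=[] Q2=[P3,P4]
t=52-56: P3@Q2 runs 4, rem=0, completes. Q0=[] Q1=[] Q2=[P4]
t=56-61: P4@Q2 runs 5, rem=0, completes. Q0=[] Q1=[] Q2=[]

Answer: P1(0-3) P2(3-5) P3(5-8) P4(8-11) P5(11-14) P1(14-17) P2(17-19) P1(19-22) P2(22-24) P1(24-27) P2(27-29) P2(29-31) P2(31-33) P2(33-34) P3(34-40) P4(40-46) P5(46-52) P3(52-56) P4(56-61)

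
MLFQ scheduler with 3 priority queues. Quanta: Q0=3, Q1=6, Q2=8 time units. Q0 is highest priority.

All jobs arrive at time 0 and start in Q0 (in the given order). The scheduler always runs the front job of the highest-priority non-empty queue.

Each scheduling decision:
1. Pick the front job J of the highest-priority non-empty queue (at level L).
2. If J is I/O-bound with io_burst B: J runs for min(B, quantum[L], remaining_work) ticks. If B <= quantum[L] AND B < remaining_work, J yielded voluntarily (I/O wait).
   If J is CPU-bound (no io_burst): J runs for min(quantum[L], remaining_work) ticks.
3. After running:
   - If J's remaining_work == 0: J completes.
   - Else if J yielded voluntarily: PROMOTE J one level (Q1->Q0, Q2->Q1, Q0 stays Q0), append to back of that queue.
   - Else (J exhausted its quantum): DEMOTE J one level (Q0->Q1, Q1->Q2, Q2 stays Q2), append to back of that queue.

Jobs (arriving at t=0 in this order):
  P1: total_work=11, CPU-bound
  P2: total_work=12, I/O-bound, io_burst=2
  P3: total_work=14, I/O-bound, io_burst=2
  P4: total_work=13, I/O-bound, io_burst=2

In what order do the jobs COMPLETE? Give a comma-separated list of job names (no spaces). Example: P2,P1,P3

t=0-3: P1@Q0 runs 3, rem=8, quantum used, demote→Q1. Q0=[P2,P3,P4] Q1=[P1] Q2=[]
t=3-5: P2@Q0 runs 2, rem=10, I/O yield, promote→Q0. Q0=[P3,P4,P2] Q1=[P1] Q2=[]
t=5-7: P3@Q0 runs 2, rem=12, I/O yield, promote→Q0. Q0=[P4,P2,P3] Q1=[P1] Q2=[]
t=7-9: P4@Q0 runs 2, rem=11, I/O yield, promote→Q0. Q0=[P2,P3,P4] Q1=[P1] Q2=[]
t=9-11: P2@Q0 runs 2, rem=8, I/O yield, promote→Q0. Q0=[P3,P4,P2] Q1=[P1] Q2=[]
t=11-13: P3@Q0 runs 2, rem=10, I/O yield, promote→Q0. Q0=[P4,P2,P3] Q1=[P1] Q2=[]
t=13-15: P4@Q0 runs 2, rem=9, I/O yield, promote→Q0. Q0=[P2,P3,P4] Q1=[P1] Q2=[]
t=15-17: P2@Q0 runs 2, rem=6, I/O yield, promote→Q0. Q0=[P3,P4,P2] Q1=[P1] Q2=[]
t=17-19: P3@Q0 runs 2, rem=8, I/O yield, promote→Q0. Q0=[P4,P2,P3] Q1=[P1] Q2=[]
t=19-21: P4@Q0 runs 2, rem=7, I/O yield, promote→Q0. Q0=[P2,P3,P4] Q1=[P1] Q2=[]
t=21-23: P2@Q0 runs 2, rem=4, I/O yield, promote→Q0. Q0=[P3,P4,P2] Q1=[P1] Q2=[]
t=23-25: P3@Q0 runs 2, rem=6, I/O yield, promote→Q0. Q0=[P4,P2,P3] Q1=[P1] Q2=[]
t=25-27: P4@Q0 runs 2, rem=5, I/O yield, promote→Q0. Q0=[P2,P3,P4] Q1=[P1] Q2=[]
t=27-29: P2@Q0 runs 2, rem=2, I/O yield, promote→Q0. Q0=[P3,P4,P2] Q1=[P1] Q2=[]
t=29-31: P3@Q0 runs 2, rem=4, I/O yield, promote→Q0. Q0=[P4,P2,P3] Q1=[P1] Q2=[]
t=31-33: P4@Q0 runs 2, rem=3, I/O yield, promote→Q0. Q0=[P2,P3,P4] Q1=[P1] Q2=[]
t=33-35: P2@Q0 runs 2, rem=0, completes. Q0=[P3,P4] Q1=[P1] Q2=[]
t=35-37: P3@Q0 runs 2, rem=2, I/O yield, promote→Q0. Q0=[P4,P3] Q1=[P1] Q2=[]
t=37-39: P4@Q0 runs 2, rem=1, I/O yield, promote→Q0. Q0=[P3,P4] Q1=[P1] Q2=[]
t=39-41: P3@Q0 runs 2, rem=0, completes. Q0=[P4] Q1=[P1] Q2=[]
t=41-42: P4@Q0 runs 1, rem=0, completes. Q0=[] Q1=[P1] Q2=[]
t=42-48: P1@Q1 runs 6, rem=2, quantum used, demote→Q2. Q0=[] Q1=[] Q2=[P1]
t=48-50: P1@Q2 runs 2, rem=0, completes. Q0=[] Q1=[] Q2=[]

Answer: P2,P3,P4,P1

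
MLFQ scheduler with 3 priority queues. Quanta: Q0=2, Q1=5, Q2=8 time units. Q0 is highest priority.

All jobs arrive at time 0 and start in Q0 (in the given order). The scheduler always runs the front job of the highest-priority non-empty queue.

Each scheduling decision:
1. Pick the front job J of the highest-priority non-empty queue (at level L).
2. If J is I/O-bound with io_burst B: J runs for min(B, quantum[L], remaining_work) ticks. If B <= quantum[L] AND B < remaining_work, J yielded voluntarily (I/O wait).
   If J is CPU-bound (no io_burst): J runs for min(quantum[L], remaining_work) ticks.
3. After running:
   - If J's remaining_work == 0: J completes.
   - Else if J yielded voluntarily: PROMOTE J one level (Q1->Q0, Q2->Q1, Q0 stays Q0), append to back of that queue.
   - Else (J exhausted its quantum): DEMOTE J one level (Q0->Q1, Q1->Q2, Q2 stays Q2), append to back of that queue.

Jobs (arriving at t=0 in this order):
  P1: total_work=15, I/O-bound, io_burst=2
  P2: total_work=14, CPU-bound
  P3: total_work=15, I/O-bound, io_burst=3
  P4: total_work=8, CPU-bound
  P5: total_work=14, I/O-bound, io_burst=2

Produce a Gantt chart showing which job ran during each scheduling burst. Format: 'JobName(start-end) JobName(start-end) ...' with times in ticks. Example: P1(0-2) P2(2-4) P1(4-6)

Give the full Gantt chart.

Answer: P1(0-2) P2(2-4) P3(4-6) P4(6-8) P5(8-10) P1(10-12) P5(12-14) P1(14-16) P5(16-18) P1(18-20) P5(20-22) P1(22-24) P5(24-26) P1(26-28) P5(28-30) P1(30-32) P5(32-34) P1(34-35) P2(35-40) P3(40-43) P3(43-45) P4(45-50) P3(50-53) P3(53-55) P3(55-58) P2(58-65) P4(65-66)

Derivation:
t=0-2: P1@Q0 runs 2, rem=13, I/O yield, promote→Q0. Q0=[P2,P3,P4,P5,P1] Q1=[] Q2=[]
t=2-4: P2@Q0 runs 2, rem=12, quantum used, demote→Q1. Q0=[P3,P4,P5,P1] Q1=[P2] Q2=[]
t=4-6: P3@Q0 runs 2, rem=13, quantum used, demote→Q1. Q0=[P4,P5,P1] Q1=[P2,P3] Q2=[]
t=6-8: P4@Q0 runs 2, rem=6, quantum used, demote→Q1. Q0=[P5,P1] Q1=[P2,P3,P4] Q2=[]
t=8-10: P5@Q0 runs 2, rem=12, I/O yield, promote→Q0. Q0=[P1,P5] Q1=[P2,P3,P4] Q2=[]
t=10-12: P1@Q0 runs 2, rem=11, I/O yield, promote→Q0. Q0=[P5,P1] Q1=[P2,P3,P4] Q2=[]
t=12-14: P5@Q0 runs 2, rem=10, I/O yield, promote→Q0. Q0=[P1,P5] Q1=[P2,P3,P4] Q2=[]
t=14-16: P1@Q0 runs 2, rem=9, I/O yield, promote→Q0. Q0=[P5,P1] Q1=[P2,P3,P4] Q2=[]
t=16-18: P5@Q0 runs 2, rem=8, I/O yield, promote→Q0. Q0=[P1,P5] Q1=[P2,P3,P4] Q2=[]
t=18-20: P1@Q0 runs 2, rem=7, I/O yield, promote→Q0. Q0=[P5,P1] Q1=[P2,P3,P4] Q2=[]
t=20-22: P5@Q0 runs 2, rem=6, I/O yield, promote→Q0. Q0=[P1,P5] Q1=[P2,P3,P4] Q2=[]
t=22-24: P1@Q0 runs 2, rem=5, I/O yield, promote→Q0. Q0=[P5,P1] Q1=[P2,P3,P4] Q2=[]
t=24-26: P5@Q0 runs 2, rem=4, I/O yield, promote→Q0. Q0=[P1,P5] Q1=[P2,P3,P4] Q2=[]
t=26-28: P1@Q0 runs 2, rem=3, I/O yield, promote→Q0. Q0=[P5,P1] Q1=[P2,P3,P4] Q2=[]
t=28-30: P5@Q0 runs 2, rem=2, I/O yield, promote→Q0. Q0=[P1,P5] Q1=[P2,P3,P4] Q2=[]
t=30-32: P1@Q0 runs 2, rem=1, I/O yield, promote→Q0. Q0=[P5,P1] Q1=[P2,P3,P4] Q2=[]
t=32-34: P5@Q0 runs 2, rem=0, completes. Q0=[P1] Q1=[P2,P3,P4] Q2=[]
t=34-35: P1@Q0 runs 1, rem=0, completes. Q0=[] Q1=[P2,P3,P4] Q2=[]
t=35-40: P2@Q1 runs 5, rem=7, quantum used, demote→Q2. Q0=[] Q1=[P3,P4] Q2=[P2]
t=40-43: P3@Q1 runs 3, rem=10, I/O yield, promote→Q0. Q0=[P3] Q1=[P4] Q2=[P2]
t=43-45: P3@Q0 runs 2, rem=8, quantum used, demote→Q1. Q0=[] Q1=[P4,P3] Q2=[P2]
t=45-50: P4@Q1 runs 5, rem=1, quantum used, demote→Q2. Q0=[] Q1=[P3] Q2=[P2,P4]
t=50-53: P3@Q1 runs 3, rem=5, I/O yield, promote→Q0. Q0=[P3] Q1=[] Q2=[P2,P4]
t=53-55: P3@Q0 runs 2, rem=3, quantum used, demote→Q1. Q0=[] Q1=[P3] Q2=[P2,P4]
t=55-58: P3@Q1 runs 3, rem=0, completes. Q0=[] Q1=[] Q2=[P2,P4]
t=58-65: P2@Q2 runs 7, rem=0, completes. Q0=[] Q1=[] Q2=[P4]
t=65-66: P4@Q2 runs 1, rem=0, completes. Q0=[] Q1=[] Q2=[]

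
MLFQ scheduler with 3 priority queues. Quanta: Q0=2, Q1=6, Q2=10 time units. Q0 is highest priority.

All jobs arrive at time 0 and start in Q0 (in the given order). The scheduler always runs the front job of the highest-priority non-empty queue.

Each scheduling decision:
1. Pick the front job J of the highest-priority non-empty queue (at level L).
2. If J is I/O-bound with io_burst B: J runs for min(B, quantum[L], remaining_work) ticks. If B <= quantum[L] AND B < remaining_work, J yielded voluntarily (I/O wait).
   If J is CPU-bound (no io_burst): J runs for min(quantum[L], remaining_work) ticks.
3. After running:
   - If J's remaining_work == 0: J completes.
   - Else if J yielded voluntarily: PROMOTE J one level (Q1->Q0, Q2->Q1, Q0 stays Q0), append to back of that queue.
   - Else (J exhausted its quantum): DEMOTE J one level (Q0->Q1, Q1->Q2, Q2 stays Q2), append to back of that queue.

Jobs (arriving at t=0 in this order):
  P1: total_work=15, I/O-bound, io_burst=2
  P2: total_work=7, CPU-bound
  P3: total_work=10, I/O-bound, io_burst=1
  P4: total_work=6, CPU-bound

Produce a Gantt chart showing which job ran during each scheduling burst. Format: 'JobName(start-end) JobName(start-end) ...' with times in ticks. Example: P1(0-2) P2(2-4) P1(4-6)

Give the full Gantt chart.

Answer: P1(0-2) P2(2-4) P3(4-5) P4(5-7) P1(7-9) P3(9-10) P1(10-12) P3(12-13) P1(13-15) P3(15-16) P1(16-18) P3(18-19) P1(19-21) P3(21-22) P1(22-24) P3(24-25) P1(25-26) P3(26-27) P3(27-28) P3(28-29) P2(29-34) P4(34-38)

Derivation:
t=0-2: P1@Q0 runs 2, rem=13, I/O yield, promote→Q0. Q0=[P2,P3,P4,P1] Q1=[] Q2=[]
t=2-4: P2@Q0 runs 2, rem=5, quantum used, demote→Q1. Q0=[P3,P4,P1] Q1=[P2] Q2=[]
t=4-5: P3@Q0 runs 1, rem=9, I/O yield, promote→Q0. Q0=[P4,P1,P3] Q1=[P2] Q2=[]
t=5-7: P4@Q0 runs 2, rem=4, quantum used, demote→Q1. Q0=[P1,P3] Q1=[P2,P4] Q2=[]
t=7-9: P1@Q0 runs 2, rem=11, I/O yield, promote→Q0. Q0=[P3,P1] Q1=[P2,P4] Q2=[]
t=9-10: P3@Q0 runs 1, rem=8, I/O yield, promote→Q0. Q0=[P1,P3] Q1=[P2,P4] Q2=[]
t=10-12: P1@Q0 runs 2, rem=9, I/O yield, promote→Q0. Q0=[P3,P1] Q1=[P2,P4] Q2=[]
t=12-13: P3@Q0 runs 1, rem=7, I/O yield, promote→Q0. Q0=[P1,P3] Q1=[P2,P4] Q2=[]
t=13-15: P1@Q0 runs 2, rem=7, I/O yield, promote→Q0. Q0=[P3,P1] Q1=[P2,P4] Q2=[]
t=15-16: P3@Q0 runs 1, rem=6, I/O yield, promote→Q0. Q0=[P1,P3] Q1=[P2,P4] Q2=[]
t=16-18: P1@Q0 runs 2, rem=5, I/O yield, promote→Q0. Q0=[P3,P1] Q1=[P2,P4] Q2=[]
t=18-19: P3@Q0 runs 1, rem=5, I/O yield, promote→Q0. Q0=[P1,P3] Q1=[P2,P4] Q2=[]
t=19-21: P1@Q0 runs 2, rem=3, I/O yield, promote→Q0. Q0=[P3,P1] Q1=[P2,P4] Q2=[]
t=21-22: P3@Q0 runs 1, rem=4, I/O yield, promote→Q0. Q0=[P1,P3] Q1=[P2,P4] Q2=[]
t=22-24: P1@Q0 runs 2, rem=1, I/O yield, promote→Q0. Q0=[P3,P1] Q1=[P2,P4] Q2=[]
t=24-25: P3@Q0 runs 1, rem=3, I/O yield, promote→Q0. Q0=[P1,P3] Q1=[P2,P4] Q2=[]
t=25-26: P1@Q0 runs 1, rem=0, completes. Q0=[P3] Q1=[P2,P4] Q2=[]
t=26-27: P3@Q0 runs 1, rem=2, I/O yield, promote→Q0. Q0=[P3] Q1=[P2,P4] Q2=[]
t=27-28: P3@Q0 runs 1, rem=1, I/O yield, promote→Q0. Q0=[P3] Q1=[P2,P4] Q2=[]
t=28-29: P3@Q0 runs 1, rem=0, completes. Q0=[] Q1=[P2,P4] Q2=[]
t=29-34: P2@Q1 runs 5, rem=0, completes. Q0=[] Q1=[P4] Q2=[]
t=34-38: P4@Q1 runs 4, rem=0, completes. Q0=[] Q1=[] Q2=[]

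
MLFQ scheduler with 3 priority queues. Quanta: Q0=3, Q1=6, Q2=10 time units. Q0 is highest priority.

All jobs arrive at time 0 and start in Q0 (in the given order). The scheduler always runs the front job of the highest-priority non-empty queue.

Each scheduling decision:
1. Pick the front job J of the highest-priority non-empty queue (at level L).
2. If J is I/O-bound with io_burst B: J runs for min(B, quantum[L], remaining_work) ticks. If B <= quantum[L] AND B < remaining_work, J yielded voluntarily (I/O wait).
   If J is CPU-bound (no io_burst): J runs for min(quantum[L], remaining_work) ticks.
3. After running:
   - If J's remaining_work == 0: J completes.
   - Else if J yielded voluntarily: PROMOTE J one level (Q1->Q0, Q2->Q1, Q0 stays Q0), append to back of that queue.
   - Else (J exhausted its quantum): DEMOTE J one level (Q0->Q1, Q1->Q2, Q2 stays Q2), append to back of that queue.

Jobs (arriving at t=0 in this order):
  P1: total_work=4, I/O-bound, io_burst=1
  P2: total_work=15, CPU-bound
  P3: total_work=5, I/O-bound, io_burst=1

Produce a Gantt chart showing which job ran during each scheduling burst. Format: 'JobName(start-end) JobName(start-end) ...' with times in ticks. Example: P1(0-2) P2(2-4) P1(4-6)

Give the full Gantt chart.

t=0-1: P1@Q0 runs 1, rem=3, I/O yield, promote→Q0. Q0=[P2,P3,P1] Q1=[] Q2=[]
t=1-4: P2@Q0 runs 3, rem=12, quantum used, demote→Q1. Q0=[P3,P1] Q1=[P2] Q2=[]
t=4-5: P3@Q0 runs 1, rem=4, I/O yield, promote→Q0. Q0=[P1,P3] Q1=[P2] Q2=[]
t=5-6: P1@Q0 runs 1, rem=2, I/O yield, promote→Q0. Q0=[P3,P1] Q1=[P2] Q2=[]
t=6-7: P3@Q0 runs 1, rem=3, I/O yield, promote→Q0. Q0=[P1,P3] Q1=[P2] Q2=[]
t=7-8: P1@Q0 runs 1, rem=1, I/O yield, promote→Q0. Q0=[P3,P1] Q1=[P2] Q2=[]
t=8-9: P3@Q0 runs 1, rem=2, I/O yield, promote→Q0. Q0=[P1,P3] Q1=[P2] Q2=[]
t=9-10: P1@Q0 runs 1, rem=0, completes. Q0=[P3] Q1=[P2] Q2=[]
t=10-11: P3@Q0 runs 1, rem=1, I/O yield, promote→Q0. Q0=[P3] Q1=[P2] Q2=[]
t=11-12: P3@Q0 runs 1, rem=0, completes. Q0=[] Q1=[P2] Q2=[]
t=12-18: P2@Q1 runs 6, rem=6, quantum used, demote→Q2. Q0=[] Q1=[] Q2=[P2]
t=18-24: P2@Q2 runs 6, rem=0, completes. Q0=[] Q1=[] Q2=[]

Answer: P1(0-1) P2(1-4) P3(4-5) P1(5-6) P3(6-7) P1(7-8) P3(8-9) P1(9-10) P3(10-11) P3(11-12) P2(12-18) P2(18-24)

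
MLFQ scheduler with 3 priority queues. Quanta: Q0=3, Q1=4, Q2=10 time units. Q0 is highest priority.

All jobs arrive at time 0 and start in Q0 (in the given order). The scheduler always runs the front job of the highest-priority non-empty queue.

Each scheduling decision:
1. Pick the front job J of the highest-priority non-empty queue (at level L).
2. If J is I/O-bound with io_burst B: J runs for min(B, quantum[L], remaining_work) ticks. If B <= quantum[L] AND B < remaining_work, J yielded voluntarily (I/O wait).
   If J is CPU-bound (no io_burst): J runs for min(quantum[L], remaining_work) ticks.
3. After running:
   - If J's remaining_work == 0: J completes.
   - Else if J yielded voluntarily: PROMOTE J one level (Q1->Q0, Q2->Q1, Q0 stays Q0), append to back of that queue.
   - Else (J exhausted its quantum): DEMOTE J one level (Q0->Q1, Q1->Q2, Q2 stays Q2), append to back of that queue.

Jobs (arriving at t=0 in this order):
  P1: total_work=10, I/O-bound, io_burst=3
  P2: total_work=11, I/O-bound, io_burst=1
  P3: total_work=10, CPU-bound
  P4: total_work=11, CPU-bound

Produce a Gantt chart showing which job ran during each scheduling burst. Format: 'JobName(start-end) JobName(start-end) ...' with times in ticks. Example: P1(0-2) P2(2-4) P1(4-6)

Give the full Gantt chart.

Answer: P1(0-3) P2(3-4) P3(4-7) P4(7-10) P1(10-13) P2(13-14) P1(14-17) P2(17-18) P1(18-19) P2(19-20) P2(20-21) P2(21-22) P2(22-23) P2(23-24) P2(24-25) P2(25-26) P2(26-27) P3(27-31) P4(31-35) P3(35-38) P4(38-42)

Derivation:
t=0-3: P1@Q0 runs 3, rem=7, I/O yield, promote→Q0. Q0=[P2,P3,P4,P1] Q1=[] Q2=[]
t=3-4: P2@Q0 runs 1, rem=10, I/O yield, promote→Q0. Q0=[P3,P4,P1,P2] Q1=[] Q2=[]
t=4-7: P3@Q0 runs 3, rem=7, quantum used, demote→Q1. Q0=[P4,P1,P2] Q1=[P3] Q2=[]
t=7-10: P4@Q0 runs 3, rem=8, quantum used, demote→Q1. Q0=[P1,P2] Q1=[P3,P4] Q2=[]
t=10-13: P1@Q0 runs 3, rem=4, I/O yield, promote→Q0. Q0=[P2,P1] Q1=[P3,P4] Q2=[]
t=13-14: P2@Q0 runs 1, rem=9, I/O yield, promote→Q0. Q0=[P1,P2] Q1=[P3,P4] Q2=[]
t=14-17: P1@Q0 runs 3, rem=1, I/O yield, promote→Q0. Q0=[P2,P1] Q1=[P3,P4] Q2=[]
t=17-18: P2@Q0 runs 1, rem=8, I/O yield, promote→Q0. Q0=[P1,P2] Q1=[P3,P4] Q2=[]
t=18-19: P1@Q0 runs 1, rem=0, completes. Q0=[P2] Q1=[P3,P4] Q2=[]
t=19-20: P2@Q0 runs 1, rem=7, I/O yield, promote→Q0. Q0=[P2] Q1=[P3,P4] Q2=[]
t=20-21: P2@Q0 runs 1, rem=6, I/O yield, promote→Q0. Q0=[P2] Q1=[P3,P4] Q2=[]
t=21-22: P2@Q0 runs 1, rem=5, I/O yield, promote→Q0. Q0=[P2] Q1=[P3,P4] Q2=[]
t=22-23: P2@Q0 runs 1, rem=4, I/O yield, promote→Q0. Q0=[P2] Q1=[P3,P4] Q2=[]
t=23-24: P2@Q0 runs 1, rem=3, I/O yield, promote→Q0. Q0=[P2] Q1=[P3,P4] Q2=[]
t=24-25: P2@Q0 runs 1, rem=2, I/O yield, promote→Q0. Q0=[P2] Q1=[P3,P4] Q2=[]
t=25-26: P2@Q0 runs 1, rem=1, I/O yield, promote→Q0. Q0=[P2] Q1=[P3,P4] Q2=[]
t=26-27: P2@Q0 runs 1, rem=0, completes. Q0=[] Q1=[P3,P4] Q2=[]
t=27-31: P3@Q1 runs 4, rem=3, quantum used, demote→Q2. Q0=[] Q1=[P4] Q2=[P3]
t=31-35: P4@Q1 runs 4, rem=4, quantum used, demote→Q2. Q0=[] Q1=[] Q2=[P3,P4]
t=35-38: P3@Q2 runs 3, rem=0, completes. Q0=[] Q1=[] Q2=[P4]
t=38-42: P4@Q2 runs 4, rem=0, completes. Q0=[] Q1=[] Q2=[]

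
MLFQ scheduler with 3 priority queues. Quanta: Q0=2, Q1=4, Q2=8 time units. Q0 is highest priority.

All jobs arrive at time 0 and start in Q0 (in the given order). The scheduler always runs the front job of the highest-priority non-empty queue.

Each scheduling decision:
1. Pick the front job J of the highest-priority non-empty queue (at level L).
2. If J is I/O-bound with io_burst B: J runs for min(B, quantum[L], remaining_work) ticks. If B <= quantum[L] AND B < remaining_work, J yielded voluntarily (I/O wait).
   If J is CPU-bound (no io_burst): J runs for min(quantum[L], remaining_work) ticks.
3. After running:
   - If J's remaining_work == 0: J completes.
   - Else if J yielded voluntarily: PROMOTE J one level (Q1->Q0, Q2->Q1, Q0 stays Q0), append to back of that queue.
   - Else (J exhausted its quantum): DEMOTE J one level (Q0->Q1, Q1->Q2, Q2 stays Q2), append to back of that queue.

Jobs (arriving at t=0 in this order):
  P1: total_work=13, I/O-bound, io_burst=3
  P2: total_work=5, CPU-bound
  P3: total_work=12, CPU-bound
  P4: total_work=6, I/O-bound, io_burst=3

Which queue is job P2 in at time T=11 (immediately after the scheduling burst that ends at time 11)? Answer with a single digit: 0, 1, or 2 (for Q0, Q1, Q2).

Answer: 1

Derivation:
t=0-2: P1@Q0 runs 2, rem=11, quantum used, demote→Q1. Q0=[P2,P3,P4] Q1=[P1] Q2=[]
t=2-4: P2@Q0 runs 2, rem=3, quantum used, demote→Q1. Q0=[P3,P4] Q1=[P1,P2] Q2=[]
t=4-6: P3@Q0 runs 2, rem=10, quantum used, demote→Q1. Q0=[P4] Q1=[P1,P2,P3] Q2=[]
t=6-8: P4@Q0 runs 2, rem=4, quantum used, demote→Q1. Q0=[] Q1=[P1,P2,P3,P4] Q2=[]
t=8-11: P1@Q1 runs 3, rem=8, I/O yield, promote→Q0. Q0=[P1] Q1=[P2,P3,P4] Q2=[]
t=11-13: P1@Q0 runs 2, rem=6, quantum used, demote→Q1. Q0=[] Q1=[P2,P3,P4,P1] Q2=[]
t=13-16: P2@Q1 runs 3, rem=0, completes. Q0=[] Q1=[P3,P4,P1] Q2=[]
t=16-20: P3@Q1 runs 4, rem=6, quantum used, demote→Q2. Q0=[] Q1=[P4,P1] Q2=[P3]
t=20-23: P4@Q1 runs 3, rem=1, I/O yield, promote→Q0. Q0=[P4] Q1=[P1] Q2=[P3]
t=23-24: P4@Q0 runs 1, rem=0, completes. Q0=[] Q1=[P1] Q2=[P3]
t=24-27: P1@Q1 runs 3, rem=3, I/O yield, promote→Q0. Q0=[P1] Q1=[] Q2=[P3]
t=27-29: P1@Q0 runs 2, rem=1, quantum used, demote→Q1. Q0=[] Q1=[P1] Q2=[P3]
t=29-30: P1@Q1 runs 1, rem=0, completes. Q0=[] Q1=[] Q2=[P3]
t=30-36: P3@Q2 runs 6, rem=0, completes. Q0=[] Q1=[] Q2=[]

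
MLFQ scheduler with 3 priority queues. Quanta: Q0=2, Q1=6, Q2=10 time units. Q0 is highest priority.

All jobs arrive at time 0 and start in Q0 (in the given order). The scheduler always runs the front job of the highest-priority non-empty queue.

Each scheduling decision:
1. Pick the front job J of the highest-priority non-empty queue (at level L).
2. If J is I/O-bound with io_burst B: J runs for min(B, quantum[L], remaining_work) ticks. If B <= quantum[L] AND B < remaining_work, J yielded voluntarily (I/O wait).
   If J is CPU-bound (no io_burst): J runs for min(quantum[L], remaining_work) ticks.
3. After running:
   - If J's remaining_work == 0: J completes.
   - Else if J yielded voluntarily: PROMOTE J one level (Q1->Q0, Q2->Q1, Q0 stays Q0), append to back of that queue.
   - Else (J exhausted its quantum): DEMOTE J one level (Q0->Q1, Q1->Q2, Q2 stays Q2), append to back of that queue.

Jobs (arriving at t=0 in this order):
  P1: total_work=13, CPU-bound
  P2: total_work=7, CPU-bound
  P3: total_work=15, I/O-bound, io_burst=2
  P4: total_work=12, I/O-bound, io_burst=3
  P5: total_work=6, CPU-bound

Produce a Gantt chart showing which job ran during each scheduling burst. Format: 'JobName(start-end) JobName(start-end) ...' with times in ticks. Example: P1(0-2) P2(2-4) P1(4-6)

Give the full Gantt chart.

t=0-2: P1@Q0 runs 2, rem=11, quantum used, demote→Q1. Q0=[P2,P3,P4,P5] Q1=[P1] Q2=[]
t=2-4: P2@Q0 runs 2, rem=5, quantum used, demote→Q1. Q0=[P3,P4,P5] Q1=[P1,P2] Q2=[]
t=4-6: P3@Q0 runs 2, rem=13, I/O yield, promote→Q0. Q0=[P4,P5,P3] Q1=[P1,P2] Q2=[]
t=6-8: P4@Q0 runs 2, rem=10, quantum used, demote→Q1. Q0=[P5,P3] Q1=[P1,P2,P4] Q2=[]
t=8-10: P5@Q0 runs 2, rem=4, quantum used, demote→Q1. Q0=[P3] Q1=[P1,P2,P4,P5] Q2=[]
t=10-12: P3@Q0 runs 2, rem=11, I/O yield, promote→Q0. Q0=[P3] Q1=[P1,P2,P4,P5] Q2=[]
t=12-14: P3@Q0 runs 2, rem=9, I/O yield, promote→Q0. Q0=[P3] Q1=[P1,P2,P4,P5] Q2=[]
t=14-16: P3@Q0 runs 2, rem=7, I/O yield, promote→Q0. Q0=[P3] Q1=[P1,P2,P4,P5] Q2=[]
t=16-18: P3@Q0 runs 2, rem=5, I/O yield, promote→Q0. Q0=[P3] Q1=[P1,P2,P4,P5] Q2=[]
t=18-20: P3@Q0 runs 2, rem=3, I/O yield, promote→Q0. Q0=[P3] Q1=[P1,P2,P4,P5] Q2=[]
t=20-22: P3@Q0 runs 2, rem=1, I/O yield, promote→Q0. Q0=[P3] Q1=[P1,P2,P4,P5] Q2=[]
t=22-23: P3@Q0 runs 1, rem=0, completes. Q0=[] Q1=[P1,P2,P4,P5] Q2=[]
t=23-29: P1@Q1 runs 6, rem=5, quantum used, demote→Q2. Q0=[] Q1=[P2,P4,P5] Q2=[P1]
t=29-34: P2@Q1 runs 5, rem=0, completes. Q0=[] Q1=[P4,P5] Q2=[P1]
t=34-37: P4@Q1 runs 3, rem=7, I/O yield, promote→Q0. Q0=[P4] Q1=[P5] Q2=[P1]
t=37-39: P4@Q0 runs 2, rem=5, quantum used, demote→Q1. Q0=[] Q1=[P5,P4] Q2=[P1]
t=39-43: P5@Q1 runs 4, rem=0, completes. Q0=[] Q1=[P4] Q2=[P1]
t=43-46: P4@Q1 runs 3, rem=2, I/O yield, promote→Q0. Q0=[P4] Q1=[] Q2=[P1]
t=46-48: P4@Q0 runs 2, rem=0, completes. Q0=[] Q1=[] Q2=[P1]
t=48-53: P1@Q2 runs 5, rem=0, completes. Q0=[] Q1=[] Q2=[]

Answer: P1(0-2) P2(2-4) P3(4-6) P4(6-8) P5(8-10) P3(10-12) P3(12-14) P3(14-16) P3(16-18) P3(18-20) P3(20-22) P3(22-23) P1(23-29) P2(29-34) P4(34-37) P4(37-39) P5(39-43) P4(43-46) P4(46-48) P1(48-53)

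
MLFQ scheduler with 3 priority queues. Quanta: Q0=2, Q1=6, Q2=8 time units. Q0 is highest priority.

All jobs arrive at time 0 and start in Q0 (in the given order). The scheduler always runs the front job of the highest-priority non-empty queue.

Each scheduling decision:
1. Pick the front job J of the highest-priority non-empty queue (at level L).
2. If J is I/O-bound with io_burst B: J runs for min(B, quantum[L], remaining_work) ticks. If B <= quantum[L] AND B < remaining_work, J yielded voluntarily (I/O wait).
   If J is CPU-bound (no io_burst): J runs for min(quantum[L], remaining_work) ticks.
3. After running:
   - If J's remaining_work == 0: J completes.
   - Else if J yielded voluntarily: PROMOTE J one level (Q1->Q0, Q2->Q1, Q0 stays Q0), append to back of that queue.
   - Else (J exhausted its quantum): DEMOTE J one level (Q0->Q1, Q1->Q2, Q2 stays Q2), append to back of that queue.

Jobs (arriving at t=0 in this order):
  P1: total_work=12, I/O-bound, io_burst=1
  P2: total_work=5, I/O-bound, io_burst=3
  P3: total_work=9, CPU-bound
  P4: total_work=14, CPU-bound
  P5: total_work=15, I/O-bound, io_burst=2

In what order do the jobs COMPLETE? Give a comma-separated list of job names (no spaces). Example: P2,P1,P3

Answer: P5,P1,P2,P3,P4

Derivation:
t=0-1: P1@Q0 runs 1, rem=11, I/O yield, promote→Q0. Q0=[P2,P3,P4,P5,P1] Q1=[] Q2=[]
t=1-3: P2@Q0 runs 2, rem=3, quantum used, demote→Q1. Q0=[P3,P4,P5,P1] Q1=[P2] Q2=[]
t=3-5: P3@Q0 runs 2, rem=7, quantum used, demote→Q1. Q0=[P4,P5,P1] Q1=[P2,P3] Q2=[]
t=5-7: P4@Q0 runs 2, rem=12, quantum used, demote→Q1. Q0=[P5,P1] Q1=[P2,P3,P4] Q2=[]
t=7-9: P5@Q0 runs 2, rem=13, I/O yield, promote→Q0. Q0=[P1,P5] Q1=[P2,P3,P4] Q2=[]
t=9-10: P1@Q0 runs 1, rem=10, I/O yield, promote→Q0. Q0=[P5,P1] Q1=[P2,P3,P4] Q2=[]
t=10-12: P5@Q0 runs 2, rem=11, I/O yield, promote→Q0. Q0=[P1,P5] Q1=[P2,P3,P4] Q2=[]
t=12-13: P1@Q0 runs 1, rem=9, I/O yield, promote→Q0. Q0=[P5,P1] Q1=[P2,P3,P4] Q2=[]
t=13-15: P5@Q0 runs 2, rem=9, I/O yield, promote→Q0. Q0=[P1,P5] Q1=[P2,P3,P4] Q2=[]
t=15-16: P1@Q0 runs 1, rem=8, I/O yield, promote→Q0. Q0=[P5,P1] Q1=[P2,P3,P4] Q2=[]
t=16-18: P5@Q0 runs 2, rem=7, I/O yield, promote→Q0. Q0=[P1,P5] Q1=[P2,P3,P4] Q2=[]
t=18-19: P1@Q0 runs 1, rem=7, I/O yield, promote→Q0. Q0=[P5,P1] Q1=[P2,P3,P4] Q2=[]
t=19-21: P5@Q0 runs 2, rem=5, I/O yield, promote→Q0. Q0=[P1,P5] Q1=[P2,P3,P4] Q2=[]
t=21-22: P1@Q0 runs 1, rem=6, I/O yield, promote→Q0. Q0=[P5,P1] Q1=[P2,P3,P4] Q2=[]
t=22-24: P5@Q0 runs 2, rem=3, I/O yield, promote→Q0. Q0=[P1,P5] Q1=[P2,P3,P4] Q2=[]
t=24-25: P1@Q0 runs 1, rem=5, I/O yield, promote→Q0. Q0=[P5,P1] Q1=[P2,P3,P4] Q2=[]
t=25-27: P5@Q0 runs 2, rem=1, I/O yield, promote→Q0. Q0=[P1,P5] Q1=[P2,P3,P4] Q2=[]
t=27-28: P1@Q0 runs 1, rem=4, I/O yield, promote→Q0. Q0=[P5,P1] Q1=[P2,P3,P4] Q2=[]
t=28-29: P5@Q0 runs 1, rem=0, completes. Q0=[P1] Q1=[P2,P3,P4] Q2=[]
t=29-30: P1@Q0 runs 1, rem=3, I/O yield, promote→Q0. Q0=[P1] Q1=[P2,P3,P4] Q2=[]
t=30-31: P1@Q0 runs 1, rem=2, I/O yield, promote→Q0. Q0=[P1] Q1=[P2,P3,P4] Q2=[]
t=31-32: P1@Q0 runs 1, rem=1, I/O yield, promote→Q0. Q0=[P1] Q1=[P2,P3,P4] Q2=[]
t=32-33: P1@Q0 runs 1, rem=0, completes. Q0=[] Q1=[P2,P3,P4] Q2=[]
t=33-36: P2@Q1 runs 3, rem=0, completes. Q0=[] Q1=[P3,P4] Q2=[]
t=36-42: P3@Q1 runs 6, rem=1, quantum used, demote→Q2. Q0=[] Q1=[P4] Q2=[P3]
t=42-48: P4@Q1 runs 6, rem=6, quantum used, demote→Q2. Q0=[] Q1=[] Q2=[P3,P4]
t=48-49: P3@Q2 runs 1, rem=0, completes. Q0=[] Q1=[] Q2=[P4]
t=49-55: P4@Q2 runs 6, rem=0, completes. Q0=[] Q1=[] Q2=[]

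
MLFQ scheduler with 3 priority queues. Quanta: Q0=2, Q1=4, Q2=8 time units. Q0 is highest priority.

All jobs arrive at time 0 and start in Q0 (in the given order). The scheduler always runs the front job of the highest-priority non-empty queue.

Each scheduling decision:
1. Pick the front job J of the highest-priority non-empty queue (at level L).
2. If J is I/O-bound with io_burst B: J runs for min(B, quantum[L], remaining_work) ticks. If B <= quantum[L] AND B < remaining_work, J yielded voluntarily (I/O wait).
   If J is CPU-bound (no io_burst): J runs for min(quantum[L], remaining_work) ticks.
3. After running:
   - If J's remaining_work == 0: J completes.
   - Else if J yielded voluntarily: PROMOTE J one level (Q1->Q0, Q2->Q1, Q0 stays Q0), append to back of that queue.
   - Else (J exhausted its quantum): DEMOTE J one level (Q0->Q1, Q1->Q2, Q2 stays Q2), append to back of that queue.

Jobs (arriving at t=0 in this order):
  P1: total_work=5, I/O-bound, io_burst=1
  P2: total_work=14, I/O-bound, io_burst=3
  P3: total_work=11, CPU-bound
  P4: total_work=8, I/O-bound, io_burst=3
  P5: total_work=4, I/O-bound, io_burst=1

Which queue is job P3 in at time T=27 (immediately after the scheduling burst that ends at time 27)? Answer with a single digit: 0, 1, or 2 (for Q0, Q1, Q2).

Answer: 2

Derivation:
t=0-1: P1@Q0 runs 1, rem=4, I/O yield, promote→Q0. Q0=[P2,P3,P4,P5,P1] Q1=[] Q2=[]
t=1-3: P2@Q0 runs 2, rem=12, quantum used, demote→Q1. Q0=[P3,P4,P5,P1] Q1=[P2] Q2=[]
t=3-5: P3@Q0 runs 2, rem=9, quantum used, demote→Q1. Q0=[P4,P5,P1] Q1=[P2,P3] Q2=[]
t=5-7: P4@Q0 runs 2, rem=6, quantum used, demote→Q1. Q0=[P5,P1] Q1=[P2,P3,P4] Q2=[]
t=7-8: P5@Q0 runs 1, rem=3, I/O yield, promote→Q0. Q0=[P1,P5] Q1=[P2,P3,P4] Q2=[]
t=8-9: P1@Q0 runs 1, rem=3, I/O yield, promote→Q0. Q0=[P5,P1] Q1=[P2,P3,P4] Q2=[]
t=9-10: P5@Q0 runs 1, rem=2, I/O yield, promote→Q0. Q0=[P1,P5] Q1=[P2,P3,P4] Q2=[]
t=10-11: P1@Q0 runs 1, rem=2, I/O yield, promote→Q0. Q0=[P5,P1] Q1=[P2,P3,P4] Q2=[]
t=11-12: P5@Q0 runs 1, rem=1, I/O yield, promote→Q0. Q0=[P1,P5] Q1=[P2,P3,P4] Q2=[]
t=12-13: P1@Q0 runs 1, rem=1, I/O yield, promote→Q0. Q0=[P5,P1] Q1=[P2,P3,P4] Q2=[]
t=13-14: P5@Q0 runs 1, rem=0, completes. Q0=[P1] Q1=[P2,P3,P4] Q2=[]
t=14-15: P1@Q0 runs 1, rem=0, completes. Q0=[] Q1=[P2,P3,P4] Q2=[]
t=15-18: P2@Q1 runs 3, rem=9, I/O yield, promote→Q0. Q0=[P2] Q1=[P3,P4] Q2=[]
t=18-20: P2@Q0 runs 2, rem=7, quantum used, demote→Q1. Q0=[] Q1=[P3,P4,P2] Q2=[]
t=20-24: P3@Q1 runs 4, rem=5, quantum used, demote→Q2. Q0=[] Q1=[P4,P2] Q2=[P3]
t=24-27: P4@Q1 runs 3, rem=3, I/O yield, promote→Q0. Q0=[P4] Q1=[P2] Q2=[P3]
t=27-29: P4@Q0 runs 2, rem=1, quantum used, demote→Q1. Q0=[] Q1=[P2,P4] Q2=[P3]
t=29-32: P2@Q1 runs 3, rem=4, I/O yield, promote→Q0. Q0=[P2] Q1=[P4] Q2=[P3]
t=32-34: P2@Q0 runs 2, rem=2, quantum used, demote→Q1. Q0=[] Q1=[P4,P2] Q2=[P3]
t=34-35: P4@Q1 runs 1, rem=0, completes. Q0=[] Q1=[P2] Q2=[P3]
t=35-37: P2@Q1 runs 2, rem=0, completes. Q0=[] Q1=[] Q2=[P3]
t=37-42: P3@Q2 runs 5, rem=0, completes. Q0=[] Q1=[] Q2=[]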